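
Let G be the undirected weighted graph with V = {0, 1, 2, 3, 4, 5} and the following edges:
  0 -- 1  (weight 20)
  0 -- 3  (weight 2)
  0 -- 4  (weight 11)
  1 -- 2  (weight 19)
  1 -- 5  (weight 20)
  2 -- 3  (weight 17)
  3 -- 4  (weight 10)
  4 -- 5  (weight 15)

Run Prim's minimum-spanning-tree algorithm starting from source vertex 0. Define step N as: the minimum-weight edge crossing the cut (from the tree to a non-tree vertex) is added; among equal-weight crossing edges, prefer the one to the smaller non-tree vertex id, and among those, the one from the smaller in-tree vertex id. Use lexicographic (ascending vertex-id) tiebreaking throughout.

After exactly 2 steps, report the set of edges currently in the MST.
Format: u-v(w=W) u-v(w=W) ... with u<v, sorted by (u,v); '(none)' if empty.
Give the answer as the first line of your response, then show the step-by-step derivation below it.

0-3(w=2) 3-4(w=10)

step 1: add edge 0-3 (w=2); MST = {0-3(w=2)}
step 2: add edge 3-4 (w=10); MST = {0-3(w=2) 3-4(w=10)}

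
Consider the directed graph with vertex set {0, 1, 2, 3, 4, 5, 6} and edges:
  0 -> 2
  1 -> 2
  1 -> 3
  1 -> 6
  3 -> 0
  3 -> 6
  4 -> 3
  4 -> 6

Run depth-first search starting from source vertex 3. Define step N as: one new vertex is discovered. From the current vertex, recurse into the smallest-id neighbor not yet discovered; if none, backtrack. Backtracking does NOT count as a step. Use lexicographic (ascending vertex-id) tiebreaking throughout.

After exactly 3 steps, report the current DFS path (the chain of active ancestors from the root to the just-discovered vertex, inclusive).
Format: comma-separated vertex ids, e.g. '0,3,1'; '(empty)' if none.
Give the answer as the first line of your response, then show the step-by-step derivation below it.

3,0,2

step 1: discover 3; path=3; order=3
step 2: discover 0; path=3>0; order=3,0
step 3: discover 2; path=3>0>2; order=3,0,2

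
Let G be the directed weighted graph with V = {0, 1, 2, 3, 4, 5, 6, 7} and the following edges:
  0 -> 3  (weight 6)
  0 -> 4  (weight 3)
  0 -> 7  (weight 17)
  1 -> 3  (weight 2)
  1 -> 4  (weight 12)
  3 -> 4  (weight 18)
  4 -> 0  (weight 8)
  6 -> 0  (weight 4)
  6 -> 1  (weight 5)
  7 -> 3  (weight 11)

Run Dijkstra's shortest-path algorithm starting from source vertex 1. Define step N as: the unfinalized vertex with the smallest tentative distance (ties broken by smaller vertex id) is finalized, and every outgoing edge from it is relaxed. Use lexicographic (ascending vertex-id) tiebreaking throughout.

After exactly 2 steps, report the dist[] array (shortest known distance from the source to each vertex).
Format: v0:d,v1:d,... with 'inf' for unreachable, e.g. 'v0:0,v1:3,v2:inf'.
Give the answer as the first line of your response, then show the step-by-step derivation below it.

v0:inf,v1:0,v2:inf,v3:2,v4:12,v5:inf,v6:inf,v7:inf

step 1: dist = v0:inf,v1:0,v2:inf,v3:2,v4:12,v5:inf,v6:inf,v7:inf
step 2: dist = v0:inf,v1:0,v2:inf,v3:2,v4:12,v5:inf,v6:inf,v7:inf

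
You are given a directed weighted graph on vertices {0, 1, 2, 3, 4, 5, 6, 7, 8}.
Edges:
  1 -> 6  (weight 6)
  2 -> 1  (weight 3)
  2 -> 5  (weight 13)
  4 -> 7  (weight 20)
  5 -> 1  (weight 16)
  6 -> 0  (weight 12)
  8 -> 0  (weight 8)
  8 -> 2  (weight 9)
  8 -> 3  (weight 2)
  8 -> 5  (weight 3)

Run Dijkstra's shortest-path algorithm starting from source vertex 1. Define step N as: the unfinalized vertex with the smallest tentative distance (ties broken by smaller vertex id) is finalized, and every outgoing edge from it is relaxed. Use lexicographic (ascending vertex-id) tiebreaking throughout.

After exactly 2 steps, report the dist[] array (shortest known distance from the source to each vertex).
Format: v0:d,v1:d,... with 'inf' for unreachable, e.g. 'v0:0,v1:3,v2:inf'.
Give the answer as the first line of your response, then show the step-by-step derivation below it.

v0:18,v1:0,v2:inf,v3:inf,v4:inf,v5:inf,v6:6,v7:inf,v8:inf

step 1: dist = v0:inf,v1:0,v2:inf,v3:inf,v4:inf,v5:inf,v6:6,v7:inf,v8:inf
step 2: dist = v0:18,v1:0,v2:inf,v3:inf,v4:inf,v5:inf,v6:6,v7:inf,v8:inf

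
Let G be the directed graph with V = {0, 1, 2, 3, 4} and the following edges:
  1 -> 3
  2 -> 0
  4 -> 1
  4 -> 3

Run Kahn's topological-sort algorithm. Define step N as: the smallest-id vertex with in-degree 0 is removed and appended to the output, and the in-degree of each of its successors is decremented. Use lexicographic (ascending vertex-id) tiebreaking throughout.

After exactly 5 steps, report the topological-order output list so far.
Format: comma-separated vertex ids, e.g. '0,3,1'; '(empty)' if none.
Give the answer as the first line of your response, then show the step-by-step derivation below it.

2,0,4,1,3

step 1: output 2; order=[2]; indeg=(0,1,0,2,0)
step 2: output 0; order=[2,0]; indeg=(0,1,0,2,0)
step 3: output 4; order=[2,0,4]; indeg=(0,0,0,1,0)
step 4: output 1; order=[2,0,4,1]; indeg=(0,0,0,0,0)
step 5: output 3; order=[2,0,4,1,3]; indeg=(0,0,0,0,0)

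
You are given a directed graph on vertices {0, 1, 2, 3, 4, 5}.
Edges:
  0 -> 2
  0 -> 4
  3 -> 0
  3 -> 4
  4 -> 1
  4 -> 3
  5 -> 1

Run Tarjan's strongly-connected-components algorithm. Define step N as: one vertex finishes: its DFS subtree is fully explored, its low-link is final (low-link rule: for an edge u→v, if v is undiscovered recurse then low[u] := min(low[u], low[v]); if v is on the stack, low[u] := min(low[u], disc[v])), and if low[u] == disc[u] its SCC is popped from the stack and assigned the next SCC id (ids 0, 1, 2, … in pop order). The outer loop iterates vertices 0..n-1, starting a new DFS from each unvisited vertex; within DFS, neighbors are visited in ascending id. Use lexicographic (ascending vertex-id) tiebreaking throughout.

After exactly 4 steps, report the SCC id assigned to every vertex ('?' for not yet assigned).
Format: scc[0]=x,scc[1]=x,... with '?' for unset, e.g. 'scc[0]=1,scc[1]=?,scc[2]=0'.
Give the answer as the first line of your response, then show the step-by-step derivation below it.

scc[0]=?,scc[1]=1,scc[2]=0,scc[3]=?,scc[4]=?,scc[5]=?

step 1: low=(low[0]=0,low[1]=?,low[2]=1,low[3]=?,low[4]=?,low[5]=?); scc=(scc[0]=?,scc[1]=?,scc[2]=0,scc[3]=?,scc[4]=?,scc[5]=?)
step 2: low=(low[0]=0,low[1]=3,low[2]=1,low[3]=?,low[4]=2,low[5]=?); scc=(scc[0]=?,scc[1]=1,scc[2]=0,scc[3]=?,scc[4]=?,scc[5]=?)
step 3: low=(low[0]=0,low[1]=3,low[2]=1,low[3]=0,low[4]=2,low[5]=?); scc=(scc[0]=?,scc[1]=1,scc[2]=0,scc[3]=?,scc[4]=?,scc[5]=?)
step 4: low=(low[0]=0,low[1]=3,low[2]=1,low[3]=0,low[4]=0,low[5]=?); scc=(scc[0]=?,scc[1]=1,scc[2]=0,scc[3]=?,scc[4]=?,scc[5]=?)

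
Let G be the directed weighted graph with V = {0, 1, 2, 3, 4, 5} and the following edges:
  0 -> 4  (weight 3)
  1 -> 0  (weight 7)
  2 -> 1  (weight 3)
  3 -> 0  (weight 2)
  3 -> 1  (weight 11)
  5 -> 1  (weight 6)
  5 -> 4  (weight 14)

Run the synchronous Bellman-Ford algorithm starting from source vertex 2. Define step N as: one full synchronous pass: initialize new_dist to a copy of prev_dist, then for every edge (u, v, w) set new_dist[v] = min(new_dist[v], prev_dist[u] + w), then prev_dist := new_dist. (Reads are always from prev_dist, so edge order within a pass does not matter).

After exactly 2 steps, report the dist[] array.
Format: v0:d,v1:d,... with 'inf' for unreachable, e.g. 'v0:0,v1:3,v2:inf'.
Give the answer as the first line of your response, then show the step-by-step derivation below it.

v0:10,v1:3,v2:0,v3:inf,v4:inf,v5:inf

step 1: dist = v0:inf,v1:3,v2:0,v3:inf,v4:inf,v5:inf
step 2: dist = v0:10,v1:3,v2:0,v3:inf,v4:inf,v5:inf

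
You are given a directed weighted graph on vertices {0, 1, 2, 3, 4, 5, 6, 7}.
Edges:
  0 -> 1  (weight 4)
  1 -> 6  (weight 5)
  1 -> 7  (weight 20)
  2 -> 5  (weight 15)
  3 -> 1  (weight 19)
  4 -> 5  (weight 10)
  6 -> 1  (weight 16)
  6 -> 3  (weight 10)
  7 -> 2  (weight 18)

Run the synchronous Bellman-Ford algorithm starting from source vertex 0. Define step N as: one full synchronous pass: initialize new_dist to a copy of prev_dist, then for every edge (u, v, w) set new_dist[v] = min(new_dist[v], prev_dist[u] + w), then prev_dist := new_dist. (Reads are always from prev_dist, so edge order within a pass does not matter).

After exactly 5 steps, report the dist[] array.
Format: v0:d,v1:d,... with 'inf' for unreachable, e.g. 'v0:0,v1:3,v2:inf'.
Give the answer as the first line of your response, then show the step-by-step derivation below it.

v0:0,v1:4,v2:42,v3:19,v4:inf,v5:57,v6:9,v7:24

step 1: dist = v0:0,v1:4,v2:inf,v3:inf,v4:inf,v5:inf,v6:inf,v7:inf
step 2: dist = v0:0,v1:4,v2:inf,v3:inf,v4:inf,v5:inf,v6:9,v7:24
step 3: dist = v0:0,v1:4,v2:42,v3:19,v4:inf,v5:inf,v6:9,v7:24
step 4: dist = v0:0,v1:4,v2:42,v3:19,v4:inf,v5:57,v6:9,v7:24
step 5: dist = v0:0,v1:4,v2:42,v3:19,v4:inf,v5:57,v6:9,v7:24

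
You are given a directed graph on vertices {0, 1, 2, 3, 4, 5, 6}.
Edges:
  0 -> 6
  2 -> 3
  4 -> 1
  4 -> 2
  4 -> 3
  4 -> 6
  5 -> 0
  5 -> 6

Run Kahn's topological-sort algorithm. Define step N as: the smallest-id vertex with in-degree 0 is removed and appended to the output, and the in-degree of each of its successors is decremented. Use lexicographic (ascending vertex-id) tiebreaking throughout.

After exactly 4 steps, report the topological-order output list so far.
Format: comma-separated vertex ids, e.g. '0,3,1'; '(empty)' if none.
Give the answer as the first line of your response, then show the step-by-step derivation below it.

4,1,2,3

step 1: output 4; order=[4]; indeg=(1,0,0,1,0,0,2)
step 2: output 1; order=[4,1]; indeg=(1,0,0,1,0,0,2)
step 3: output 2; order=[4,1,2]; indeg=(1,0,0,0,0,0,2)
step 4: output 3; order=[4,1,2,3]; indeg=(1,0,0,0,0,0,2)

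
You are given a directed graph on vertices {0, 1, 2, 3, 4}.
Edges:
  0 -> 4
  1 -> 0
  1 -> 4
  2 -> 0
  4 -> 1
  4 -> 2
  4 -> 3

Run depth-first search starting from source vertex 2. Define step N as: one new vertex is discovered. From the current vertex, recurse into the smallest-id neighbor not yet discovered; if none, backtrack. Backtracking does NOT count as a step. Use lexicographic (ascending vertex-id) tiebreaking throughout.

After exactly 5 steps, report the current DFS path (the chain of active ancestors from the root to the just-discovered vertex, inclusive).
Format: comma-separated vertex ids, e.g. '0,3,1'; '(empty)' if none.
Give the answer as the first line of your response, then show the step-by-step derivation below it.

2,0,4,3

step 1: discover 2; path=2; order=2
step 2: discover 0; path=2>0; order=2,0
step 3: discover 4; path=2>0>4; order=2,0,4
step 4: discover 1; path=2>0>4>1; order=2,0,4,1
step 5: discover 3; path=2>0>4>3; order=2,0,4,1,3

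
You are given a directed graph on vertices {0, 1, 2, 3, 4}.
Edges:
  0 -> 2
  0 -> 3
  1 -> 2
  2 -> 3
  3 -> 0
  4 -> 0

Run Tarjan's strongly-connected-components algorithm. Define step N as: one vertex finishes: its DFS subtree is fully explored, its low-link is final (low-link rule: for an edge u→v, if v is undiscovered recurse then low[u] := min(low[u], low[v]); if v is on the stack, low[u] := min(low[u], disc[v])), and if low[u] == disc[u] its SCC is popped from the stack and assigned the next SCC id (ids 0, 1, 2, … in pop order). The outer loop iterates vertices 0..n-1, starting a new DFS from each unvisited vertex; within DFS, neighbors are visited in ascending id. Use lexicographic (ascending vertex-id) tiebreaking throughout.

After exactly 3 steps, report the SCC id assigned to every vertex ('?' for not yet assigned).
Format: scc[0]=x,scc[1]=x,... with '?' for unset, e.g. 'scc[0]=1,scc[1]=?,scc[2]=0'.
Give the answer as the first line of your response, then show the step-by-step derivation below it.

scc[0]=0,scc[1]=?,scc[2]=0,scc[3]=0,scc[4]=?

step 1: low=(low[0]=0,low[1]=?,low[2]=1,low[3]=0,low[4]=?); scc=(scc[0]=?,scc[1]=?,scc[2]=?,scc[3]=?,scc[4]=?)
step 2: low=(low[0]=0,low[1]=?,low[2]=0,low[3]=0,low[4]=?); scc=(scc[0]=?,scc[1]=?,scc[2]=?,scc[3]=?,scc[4]=?)
step 3: low=(low[0]=0,low[1]=?,low[2]=0,low[3]=0,low[4]=?); scc=(scc[0]=0,scc[1]=?,scc[2]=0,scc[3]=0,scc[4]=?)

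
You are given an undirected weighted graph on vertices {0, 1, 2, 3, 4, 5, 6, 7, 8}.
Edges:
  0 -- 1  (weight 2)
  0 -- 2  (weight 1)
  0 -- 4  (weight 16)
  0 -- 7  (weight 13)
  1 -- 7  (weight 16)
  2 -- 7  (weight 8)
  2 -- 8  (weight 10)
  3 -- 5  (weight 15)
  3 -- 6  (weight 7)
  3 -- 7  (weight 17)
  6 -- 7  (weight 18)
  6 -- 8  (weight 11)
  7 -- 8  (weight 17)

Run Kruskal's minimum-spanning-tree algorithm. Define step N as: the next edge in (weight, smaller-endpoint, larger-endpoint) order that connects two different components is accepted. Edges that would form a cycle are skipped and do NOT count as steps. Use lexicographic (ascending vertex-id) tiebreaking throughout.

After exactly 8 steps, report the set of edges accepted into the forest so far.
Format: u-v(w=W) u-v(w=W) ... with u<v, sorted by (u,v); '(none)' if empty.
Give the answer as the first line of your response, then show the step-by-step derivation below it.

0-1(w=2) 0-2(w=1) 0-4(w=16) 2-7(w=8) 2-8(w=10) 3-5(w=15) 3-6(w=7) 6-8(w=11)

step 1: add edge 0-2 (w=1); MST = {0-2(w=1)}
step 2: add edge 0-1 (w=2); MST = {0-1(w=2) 0-2(w=1)}
step 3: add edge 3-6 (w=7); MST = {0-1(w=2) 0-2(w=1) 3-6(w=7)}
step 4: add edge 2-7 (w=8); MST = {0-1(w=2) 0-2(w=1) 2-7(w=8) 3-6(w=7)}
step 5: add edge 2-8 (w=10); MST = {0-1(w=2) 0-2(w=1) 2-7(w=8) 2-8(w=10) 3-6(w=7)}
step 6: add edge 6-8 (w=11); MST = {0-1(w=2) 0-2(w=1) 2-7(w=8) 2-8(w=10) 3-6(w=7) 6-8(w=11)}
step 7: add edge 3-5 (w=15); MST = {0-1(w=2) 0-2(w=1) 2-7(w=8) 2-8(w=10) 3-5(w=15) 3-6(w=7) 6-8(w=11)}
step 8: add edge 0-4 (w=16); MST = {0-1(w=2) 0-2(w=1) 0-4(w=16) 2-7(w=8) 2-8(w=10) 3-5(w=15) 3-6(w=7) 6-8(w=11)}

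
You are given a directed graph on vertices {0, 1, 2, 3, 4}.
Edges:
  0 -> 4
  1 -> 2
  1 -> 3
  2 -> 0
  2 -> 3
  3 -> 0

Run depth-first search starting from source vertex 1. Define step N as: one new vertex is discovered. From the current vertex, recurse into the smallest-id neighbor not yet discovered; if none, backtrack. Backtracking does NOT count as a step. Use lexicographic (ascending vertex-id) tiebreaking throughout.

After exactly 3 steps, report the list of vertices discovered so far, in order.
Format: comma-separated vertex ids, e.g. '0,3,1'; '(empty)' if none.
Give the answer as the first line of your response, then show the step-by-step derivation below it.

1,2,0

step 1: discover 1; path=1; order=1
step 2: discover 2; path=1>2; order=1,2
step 3: discover 0; path=1>2>0; order=1,2,0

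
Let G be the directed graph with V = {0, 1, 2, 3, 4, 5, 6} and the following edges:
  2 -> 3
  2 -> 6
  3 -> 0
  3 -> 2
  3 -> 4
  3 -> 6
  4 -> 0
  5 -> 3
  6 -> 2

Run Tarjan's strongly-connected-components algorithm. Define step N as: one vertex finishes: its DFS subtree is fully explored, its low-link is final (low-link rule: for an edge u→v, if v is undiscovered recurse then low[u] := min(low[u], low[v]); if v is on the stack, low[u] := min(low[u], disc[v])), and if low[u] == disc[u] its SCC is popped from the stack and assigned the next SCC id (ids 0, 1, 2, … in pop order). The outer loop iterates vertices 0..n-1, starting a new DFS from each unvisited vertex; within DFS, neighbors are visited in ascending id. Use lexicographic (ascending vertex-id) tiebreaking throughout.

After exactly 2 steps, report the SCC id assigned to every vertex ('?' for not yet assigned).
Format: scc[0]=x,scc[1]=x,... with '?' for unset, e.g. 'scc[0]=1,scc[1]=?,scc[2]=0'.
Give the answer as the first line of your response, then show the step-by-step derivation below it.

scc[0]=0,scc[1]=1,scc[2]=?,scc[3]=?,scc[4]=?,scc[5]=?,scc[6]=?

step 1: low=(low[0]=0,low[1]=?,low[2]=?,low[3]=?,low[4]=?,low[5]=?,low[6]=?); scc=(scc[0]=0,scc[1]=?,scc[2]=?,scc[3]=?,scc[4]=?,scc[5]=?,scc[6]=?)
step 2: low=(low[0]=0,low[1]=1,low[2]=?,low[3]=?,low[4]=?,low[5]=?,low[6]=?); scc=(scc[0]=0,scc[1]=1,scc[2]=?,scc[3]=?,scc[4]=?,scc[5]=?,scc[6]=?)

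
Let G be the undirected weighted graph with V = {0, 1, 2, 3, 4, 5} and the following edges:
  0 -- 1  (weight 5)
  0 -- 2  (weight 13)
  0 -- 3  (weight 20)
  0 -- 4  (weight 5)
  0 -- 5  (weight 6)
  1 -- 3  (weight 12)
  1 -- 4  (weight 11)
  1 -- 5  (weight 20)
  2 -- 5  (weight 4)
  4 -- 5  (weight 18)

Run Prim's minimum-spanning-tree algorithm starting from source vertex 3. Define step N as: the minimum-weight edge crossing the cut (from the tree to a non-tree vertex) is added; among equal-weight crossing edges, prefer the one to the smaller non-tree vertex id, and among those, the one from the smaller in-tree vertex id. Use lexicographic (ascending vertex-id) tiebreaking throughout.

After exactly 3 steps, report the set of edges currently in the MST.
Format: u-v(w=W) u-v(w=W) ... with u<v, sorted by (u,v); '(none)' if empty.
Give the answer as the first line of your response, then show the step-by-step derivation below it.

0-1(w=5) 0-4(w=5) 1-3(w=12)

step 1: add edge 1-3 (w=12); MST = {1-3(w=12)}
step 2: add edge 0-1 (w=5); MST = {0-1(w=5) 1-3(w=12)}
step 3: add edge 0-4 (w=5); MST = {0-1(w=5) 0-4(w=5) 1-3(w=12)}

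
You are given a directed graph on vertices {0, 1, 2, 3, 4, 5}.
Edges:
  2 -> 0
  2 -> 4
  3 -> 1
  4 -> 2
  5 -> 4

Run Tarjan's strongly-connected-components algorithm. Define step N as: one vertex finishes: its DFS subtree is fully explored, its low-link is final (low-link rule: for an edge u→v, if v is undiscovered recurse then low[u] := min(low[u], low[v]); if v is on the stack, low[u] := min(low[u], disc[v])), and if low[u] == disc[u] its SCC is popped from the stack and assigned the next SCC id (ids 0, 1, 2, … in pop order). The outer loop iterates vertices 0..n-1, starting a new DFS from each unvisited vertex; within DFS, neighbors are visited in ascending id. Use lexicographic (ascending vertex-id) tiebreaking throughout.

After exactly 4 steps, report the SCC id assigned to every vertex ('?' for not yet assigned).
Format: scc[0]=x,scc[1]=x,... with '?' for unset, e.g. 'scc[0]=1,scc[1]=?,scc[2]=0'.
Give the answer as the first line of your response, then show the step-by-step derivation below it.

scc[0]=0,scc[1]=1,scc[2]=2,scc[3]=?,scc[4]=2,scc[5]=?

step 1: low=(low[0]=0,low[1]=?,low[2]=?,low[3]=?,low[4]=?,low[5]=?); scc=(scc[0]=0,scc[1]=?,scc[2]=?,scc[3]=?,scc[4]=?,scc[5]=?)
step 2: low=(low[0]=0,low[1]=1,low[2]=?,low[3]=?,low[4]=?,low[5]=?); scc=(scc[0]=0,scc[1]=1,scc[2]=?,scc[3]=?,scc[4]=?,scc[5]=?)
step 3: low=(low[0]=0,low[1]=1,low[2]=2,low[3]=?,low[4]=2,low[5]=?); scc=(scc[0]=0,scc[1]=1,scc[2]=?,scc[3]=?,scc[4]=?,scc[5]=?)
step 4: low=(low[0]=0,low[1]=1,low[2]=2,low[3]=?,low[4]=2,low[5]=?); scc=(scc[0]=0,scc[1]=1,scc[2]=2,scc[3]=?,scc[4]=2,scc[5]=?)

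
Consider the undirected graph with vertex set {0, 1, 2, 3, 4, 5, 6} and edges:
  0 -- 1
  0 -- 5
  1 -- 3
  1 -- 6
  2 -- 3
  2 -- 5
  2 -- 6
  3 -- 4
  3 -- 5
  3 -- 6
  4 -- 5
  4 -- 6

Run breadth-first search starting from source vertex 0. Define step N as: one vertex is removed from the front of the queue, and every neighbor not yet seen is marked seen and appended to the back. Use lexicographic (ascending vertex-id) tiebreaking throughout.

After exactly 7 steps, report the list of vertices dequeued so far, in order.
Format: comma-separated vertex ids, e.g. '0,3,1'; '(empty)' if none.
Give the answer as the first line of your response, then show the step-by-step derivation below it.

0,1,5,3,6,2,4

step 1: dequeue 0; queue=[1,5]; order=0
step 2: dequeue 1; queue=[5,3,6]; order=0,1
step 3: dequeue 5; queue=[3,6,2,4]; order=0,1,5
step 4: dequeue 3; queue=[6,2,4]; order=0,1,5,3
step 5: dequeue 6; queue=[2,4]; order=0,1,5,3,6
step 6: dequeue 2; queue=[4]; order=0,1,5,3,6,2
step 7: dequeue 4; queue=[(empty)]; order=0,1,5,3,6,2,4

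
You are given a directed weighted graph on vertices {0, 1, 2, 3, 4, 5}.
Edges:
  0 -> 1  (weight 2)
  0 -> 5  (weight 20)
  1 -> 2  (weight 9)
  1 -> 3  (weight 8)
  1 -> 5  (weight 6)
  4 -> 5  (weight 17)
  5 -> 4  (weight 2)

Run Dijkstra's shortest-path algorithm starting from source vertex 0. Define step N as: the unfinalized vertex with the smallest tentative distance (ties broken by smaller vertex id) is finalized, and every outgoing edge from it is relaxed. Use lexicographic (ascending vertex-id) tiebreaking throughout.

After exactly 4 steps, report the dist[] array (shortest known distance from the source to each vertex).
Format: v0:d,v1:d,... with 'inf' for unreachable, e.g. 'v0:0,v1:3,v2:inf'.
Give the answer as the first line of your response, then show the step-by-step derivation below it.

v0:0,v1:2,v2:11,v3:10,v4:10,v5:8

step 1: dist = v0:0,v1:2,v2:inf,v3:inf,v4:inf,v5:20
step 2: dist = v0:0,v1:2,v2:11,v3:10,v4:inf,v5:8
step 3: dist = v0:0,v1:2,v2:11,v3:10,v4:10,v5:8
step 4: dist = v0:0,v1:2,v2:11,v3:10,v4:10,v5:8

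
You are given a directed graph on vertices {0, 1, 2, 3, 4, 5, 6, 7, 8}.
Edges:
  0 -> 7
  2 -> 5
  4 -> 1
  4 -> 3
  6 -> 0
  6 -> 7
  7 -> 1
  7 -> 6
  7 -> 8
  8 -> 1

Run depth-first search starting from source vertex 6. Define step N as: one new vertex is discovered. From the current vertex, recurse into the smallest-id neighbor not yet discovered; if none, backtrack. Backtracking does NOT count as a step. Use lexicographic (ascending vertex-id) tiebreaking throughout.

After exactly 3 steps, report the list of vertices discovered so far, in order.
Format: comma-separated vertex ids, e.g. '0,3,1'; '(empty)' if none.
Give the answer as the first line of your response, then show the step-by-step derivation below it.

6,0,7

step 1: discover 6; path=6; order=6
step 2: discover 0; path=6>0; order=6,0
step 3: discover 7; path=6>0>7; order=6,0,7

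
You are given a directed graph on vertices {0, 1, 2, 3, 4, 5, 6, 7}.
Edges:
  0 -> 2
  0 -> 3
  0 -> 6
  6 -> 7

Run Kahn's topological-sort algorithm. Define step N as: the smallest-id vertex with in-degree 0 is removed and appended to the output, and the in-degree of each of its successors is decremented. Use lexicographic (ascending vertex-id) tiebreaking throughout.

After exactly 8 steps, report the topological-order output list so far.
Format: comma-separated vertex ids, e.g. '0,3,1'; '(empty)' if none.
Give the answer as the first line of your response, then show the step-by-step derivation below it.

0,1,2,3,4,5,6,7

step 1: output 0; order=[0]; indeg=(0,0,0,0,0,0,0,1)
step 2: output 1; order=[0,1]; indeg=(0,0,0,0,0,0,0,1)
step 3: output 2; order=[0,1,2]; indeg=(0,0,0,0,0,0,0,1)
step 4: output 3; order=[0,1,2,3]; indeg=(0,0,0,0,0,0,0,1)
step 5: output 4; order=[0,1,2,3,4]; indeg=(0,0,0,0,0,0,0,1)
step 6: output 5; order=[0,1,2,3,4,5]; indeg=(0,0,0,0,0,0,0,1)
step 7: output 6; order=[0,1,2,3,4,5,6]; indeg=(0,0,0,0,0,0,0,0)
step 8: output 7; order=[0,1,2,3,4,5,6,7]; indeg=(0,0,0,0,0,0,0,0)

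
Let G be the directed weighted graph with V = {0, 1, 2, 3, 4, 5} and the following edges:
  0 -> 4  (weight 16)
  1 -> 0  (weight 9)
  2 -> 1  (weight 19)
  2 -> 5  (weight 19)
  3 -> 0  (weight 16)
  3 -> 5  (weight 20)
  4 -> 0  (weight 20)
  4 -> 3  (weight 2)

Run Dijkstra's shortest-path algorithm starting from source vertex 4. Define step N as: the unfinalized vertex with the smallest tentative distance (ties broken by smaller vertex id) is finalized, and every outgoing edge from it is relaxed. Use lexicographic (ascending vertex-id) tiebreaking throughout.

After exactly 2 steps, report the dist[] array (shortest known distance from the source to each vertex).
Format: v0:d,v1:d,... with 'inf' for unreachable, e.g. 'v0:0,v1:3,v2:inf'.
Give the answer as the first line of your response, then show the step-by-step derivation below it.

v0:18,v1:inf,v2:inf,v3:2,v4:0,v5:22

step 1: dist = v0:20,v1:inf,v2:inf,v3:2,v4:0,v5:inf
step 2: dist = v0:18,v1:inf,v2:inf,v3:2,v4:0,v5:22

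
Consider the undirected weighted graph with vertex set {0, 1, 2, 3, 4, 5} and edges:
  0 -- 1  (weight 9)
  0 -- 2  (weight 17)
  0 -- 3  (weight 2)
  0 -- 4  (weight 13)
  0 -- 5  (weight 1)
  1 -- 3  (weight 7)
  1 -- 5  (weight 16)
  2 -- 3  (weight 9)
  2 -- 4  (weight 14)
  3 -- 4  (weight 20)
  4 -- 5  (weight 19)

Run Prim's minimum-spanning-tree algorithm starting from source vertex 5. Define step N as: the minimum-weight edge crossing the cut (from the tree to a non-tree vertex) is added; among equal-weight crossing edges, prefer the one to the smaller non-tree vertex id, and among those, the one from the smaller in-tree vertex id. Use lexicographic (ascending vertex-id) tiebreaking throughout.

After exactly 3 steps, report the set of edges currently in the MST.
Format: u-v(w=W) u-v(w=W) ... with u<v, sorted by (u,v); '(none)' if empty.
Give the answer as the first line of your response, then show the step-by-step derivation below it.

0-3(w=2) 0-5(w=1) 1-3(w=7)

step 1: add edge 0-5 (w=1); MST = {0-5(w=1)}
step 2: add edge 0-3 (w=2); MST = {0-3(w=2) 0-5(w=1)}
step 3: add edge 1-3 (w=7); MST = {0-3(w=2) 0-5(w=1) 1-3(w=7)}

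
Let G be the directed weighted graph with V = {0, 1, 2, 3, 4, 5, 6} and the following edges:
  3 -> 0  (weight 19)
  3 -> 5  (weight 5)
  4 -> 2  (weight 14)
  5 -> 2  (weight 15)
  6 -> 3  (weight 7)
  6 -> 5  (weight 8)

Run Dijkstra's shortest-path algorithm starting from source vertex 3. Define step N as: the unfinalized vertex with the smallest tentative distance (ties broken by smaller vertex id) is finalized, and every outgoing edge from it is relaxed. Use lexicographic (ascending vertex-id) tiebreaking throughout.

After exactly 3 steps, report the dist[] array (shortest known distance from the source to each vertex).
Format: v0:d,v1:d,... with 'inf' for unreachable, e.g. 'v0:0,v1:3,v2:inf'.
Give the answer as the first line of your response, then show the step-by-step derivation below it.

v0:19,v1:inf,v2:20,v3:0,v4:inf,v5:5,v6:inf

step 1: dist = v0:19,v1:inf,v2:inf,v3:0,v4:inf,v5:5,v6:inf
step 2: dist = v0:19,v1:inf,v2:20,v3:0,v4:inf,v5:5,v6:inf
step 3: dist = v0:19,v1:inf,v2:20,v3:0,v4:inf,v5:5,v6:inf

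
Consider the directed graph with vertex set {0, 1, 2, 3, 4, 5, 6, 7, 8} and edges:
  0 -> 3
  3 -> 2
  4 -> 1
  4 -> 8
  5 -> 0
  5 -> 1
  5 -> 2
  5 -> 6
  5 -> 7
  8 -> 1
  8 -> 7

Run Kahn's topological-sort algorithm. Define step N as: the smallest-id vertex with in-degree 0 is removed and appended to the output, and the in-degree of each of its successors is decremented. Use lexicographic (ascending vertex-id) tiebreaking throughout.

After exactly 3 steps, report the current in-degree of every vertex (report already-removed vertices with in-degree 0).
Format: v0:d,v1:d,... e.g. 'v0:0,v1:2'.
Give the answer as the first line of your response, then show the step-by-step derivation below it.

v0:0,v1:1,v2:1,v3:0,v4:0,v5:0,v6:0,v7:1,v8:0

step 1: output 4; order=[4]; indeg=(1,2,2,1,0,0,1,2,0)
step 2: output 5; order=[4,5]; indeg=(0,1,1,1,0,0,0,1,0)
step 3: output 0; order=[4,5,0]; indeg=(0,1,1,0,0,0,0,1,0)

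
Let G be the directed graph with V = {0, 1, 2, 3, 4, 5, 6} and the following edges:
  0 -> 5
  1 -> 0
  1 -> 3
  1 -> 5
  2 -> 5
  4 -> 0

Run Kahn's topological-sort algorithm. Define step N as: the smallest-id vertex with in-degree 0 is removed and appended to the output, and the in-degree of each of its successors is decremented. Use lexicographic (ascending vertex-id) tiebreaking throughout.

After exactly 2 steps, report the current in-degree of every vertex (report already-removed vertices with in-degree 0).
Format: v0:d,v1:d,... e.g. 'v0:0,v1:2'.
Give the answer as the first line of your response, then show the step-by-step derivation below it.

v0:1,v1:0,v2:0,v3:0,v4:0,v5:1,v6:0

step 1: output 1; order=[1]; indeg=(1,0,0,0,0,2,0)
step 2: output 2; order=[1,2]; indeg=(1,0,0,0,0,1,0)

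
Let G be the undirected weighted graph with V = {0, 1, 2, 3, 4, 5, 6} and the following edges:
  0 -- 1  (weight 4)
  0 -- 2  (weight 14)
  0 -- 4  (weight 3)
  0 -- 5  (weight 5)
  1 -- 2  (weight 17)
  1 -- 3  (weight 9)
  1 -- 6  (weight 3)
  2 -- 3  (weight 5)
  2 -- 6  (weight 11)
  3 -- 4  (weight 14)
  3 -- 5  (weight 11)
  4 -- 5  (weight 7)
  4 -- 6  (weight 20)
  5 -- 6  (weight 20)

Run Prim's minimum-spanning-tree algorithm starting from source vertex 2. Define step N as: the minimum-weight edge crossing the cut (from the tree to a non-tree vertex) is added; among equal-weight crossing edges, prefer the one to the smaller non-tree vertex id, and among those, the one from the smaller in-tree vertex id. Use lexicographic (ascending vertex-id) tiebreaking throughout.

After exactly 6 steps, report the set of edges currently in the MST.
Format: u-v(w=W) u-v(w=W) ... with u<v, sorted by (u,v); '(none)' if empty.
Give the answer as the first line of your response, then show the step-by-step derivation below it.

0-1(w=4) 0-4(w=3) 0-5(w=5) 1-3(w=9) 1-6(w=3) 2-3(w=5)

step 1: add edge 2-3 (w=5); MST = {2-3(w=5)}
step 2: add edge 1-3 (w=9); MST = {1-3(w=9) 2-3(w=5)}
step 3: add edge 1-6 (w=3); MST = {1-3(w=9) 1-6(w=3) 2-3(w=5)}
step 4: add edge 0-1 (w=4); MST = {0-1(w=4) 1-3(w=9) 1-6(w=3) 2-3(w=5)}
step 5: add edge 0-4 (w=3); MST = {0-1(w=4) 0-4(w=3) 1-3(w=9) 1-6(w=3) 2-3(w=5)}
step 6: add edge 0-5 (w=5); MST = {0-1(w=4) 0-4(w=3) 0-5(w=5) 1-3(w=9) 1-6(w=3) 2-3(w=5)}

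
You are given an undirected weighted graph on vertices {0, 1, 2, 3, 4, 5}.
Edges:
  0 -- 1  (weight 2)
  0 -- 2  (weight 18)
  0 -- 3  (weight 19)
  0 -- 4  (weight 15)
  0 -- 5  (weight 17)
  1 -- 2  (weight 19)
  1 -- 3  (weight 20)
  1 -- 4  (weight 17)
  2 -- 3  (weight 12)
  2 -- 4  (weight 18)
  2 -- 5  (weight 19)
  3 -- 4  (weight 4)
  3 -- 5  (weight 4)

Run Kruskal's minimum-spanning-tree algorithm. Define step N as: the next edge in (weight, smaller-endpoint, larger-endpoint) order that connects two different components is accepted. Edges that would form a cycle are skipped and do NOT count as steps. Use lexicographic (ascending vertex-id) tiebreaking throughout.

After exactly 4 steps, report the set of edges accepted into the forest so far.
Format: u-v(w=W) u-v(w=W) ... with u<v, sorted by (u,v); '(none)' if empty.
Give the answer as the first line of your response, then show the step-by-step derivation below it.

0-1(w=2) 2-3(w=12) 3-4(w=4) 3-5(w=4)

step 1: add edge 0-1 (w=2); MST = {0-1(w=2)}
step 2: add edge 3-4 (w=4); MST = {0-1(w=2) 3-4(w=4)}
step 3: add edge 3-5 (w=4); MST = {0-1(w=2) 3-4(w=4) 3-5(w=4)}
step 4: add edge 2-3 (w=12); MST = {0-1(w=2) 2-3(w=12) 3-4(w=4) 3-5(w=4)}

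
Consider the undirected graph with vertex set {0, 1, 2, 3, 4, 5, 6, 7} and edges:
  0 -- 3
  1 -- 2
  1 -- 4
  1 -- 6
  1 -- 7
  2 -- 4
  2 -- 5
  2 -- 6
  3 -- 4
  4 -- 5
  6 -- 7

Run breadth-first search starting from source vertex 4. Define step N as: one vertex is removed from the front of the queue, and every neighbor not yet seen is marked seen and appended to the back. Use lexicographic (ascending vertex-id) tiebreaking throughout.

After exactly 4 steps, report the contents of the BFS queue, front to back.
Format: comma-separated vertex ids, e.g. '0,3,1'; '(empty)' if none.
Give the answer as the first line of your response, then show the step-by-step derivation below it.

5,6,7,0

step 1: dequeue 4; queue=[1,2,3,5]; order=4
step 2: dequeue 1; queue=[2,3,5,6,7]; order=4,1
step 3: dequeue 2; queue=[3,5,6,7]; order=4,1,2
step 4: dequeue 3; queue=[5,6,7,0]; order=4,1,2,3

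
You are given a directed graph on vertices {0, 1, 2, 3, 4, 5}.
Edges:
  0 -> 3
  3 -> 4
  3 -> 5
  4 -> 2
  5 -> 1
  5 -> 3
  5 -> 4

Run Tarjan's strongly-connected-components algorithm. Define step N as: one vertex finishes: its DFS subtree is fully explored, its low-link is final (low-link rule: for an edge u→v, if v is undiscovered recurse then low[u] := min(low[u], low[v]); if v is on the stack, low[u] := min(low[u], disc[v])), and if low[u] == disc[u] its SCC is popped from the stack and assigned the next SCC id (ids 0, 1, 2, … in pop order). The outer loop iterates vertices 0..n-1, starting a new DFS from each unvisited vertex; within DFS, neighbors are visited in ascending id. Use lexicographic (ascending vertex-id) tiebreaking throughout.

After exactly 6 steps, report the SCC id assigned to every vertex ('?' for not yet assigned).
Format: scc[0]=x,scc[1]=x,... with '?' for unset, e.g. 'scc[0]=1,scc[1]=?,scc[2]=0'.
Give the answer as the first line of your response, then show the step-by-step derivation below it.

scc[0]=4,scc[1]=2,scc[2]=0,scc[3]=3,scc[4]=1,scc[5]=3

step 1: low=(low[0]=0,low[1]=?,low[2]=3,low[3]=1,low[4]=2,low[5]=?); scc=(scc[0]=?,scc[1]=?,scc[2]=0,scc[3]=?,scc[4]=?,scc[5]=?)
step 2: low=(low[0]=0,low[1]=?,low[2]=3,low[3]=1,low[4]=2,low[5]=?); scc=(scc[0]=?,scc[1]=?,scc[2]=0,scc[3]=?,scc[4]=1,scc[5]=?)
step 3: low=(low[0]=0,low[1]=5,low[2]=3,low[3]=1,low[4]=2,low[5]=4); scc=(scc[0]=?,scc[1]=2,scc[2]=0,scc[3]=?,scc[4]=1,scc[5]=?)
step 4: low=(low[0]=0,low[1]=5,low[2]=3,low[3]=1,low[4]=2,low[5]=1); scc=(scc[0]=?,scc[1]=2,scc[2]=0,scc[3]=?,scc[4]=1,scc[5]=?)
step 5: low=(low[0]=0,low[1]=5,low[2]=3,low[3]=1,low[4]=2,low[5]=1); scc=(scc[0]=?,scc[1]=2,scc[2]=0,scc[3]=3,scc[4]=1,scc[5]=3)
step 6: low=(low[0]=0,low[1]=5,low[2]=3,low[3]=1,low[4]=2,low[5]=1); scc=(scc[0]=4,scc[1]=2,scc[2]=0,scc[3]=3,scc[4]=1,scc[5]=3)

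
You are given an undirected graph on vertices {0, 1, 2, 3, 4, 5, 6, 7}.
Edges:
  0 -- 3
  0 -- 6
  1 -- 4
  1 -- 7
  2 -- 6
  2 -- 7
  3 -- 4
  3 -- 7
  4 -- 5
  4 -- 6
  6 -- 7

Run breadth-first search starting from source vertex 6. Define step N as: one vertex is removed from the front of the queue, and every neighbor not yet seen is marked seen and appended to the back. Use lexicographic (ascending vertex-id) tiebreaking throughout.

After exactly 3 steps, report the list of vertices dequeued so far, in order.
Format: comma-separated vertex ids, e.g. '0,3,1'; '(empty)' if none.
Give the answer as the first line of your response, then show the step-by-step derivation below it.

6,0,2

step 1: dequeue 6; queue=[0,2,4,7]; order=6
step 2: dequeue 0; queue=[2,4,7,3]; order=6,0
step 3: dequeue 2; queue=[4,7,3]; order=6,0,2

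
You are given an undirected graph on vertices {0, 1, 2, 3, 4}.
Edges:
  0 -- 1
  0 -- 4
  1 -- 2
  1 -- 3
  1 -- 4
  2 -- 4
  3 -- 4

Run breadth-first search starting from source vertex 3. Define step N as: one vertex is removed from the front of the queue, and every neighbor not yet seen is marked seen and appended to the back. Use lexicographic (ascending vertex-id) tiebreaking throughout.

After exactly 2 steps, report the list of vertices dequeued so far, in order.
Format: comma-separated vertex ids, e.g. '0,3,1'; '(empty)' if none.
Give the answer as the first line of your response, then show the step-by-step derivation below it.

3,1

step 1: dequeue 3; queue=[1,4]; order=3
step 2: dequeue 1; queue=[4,0,2]; order=3,1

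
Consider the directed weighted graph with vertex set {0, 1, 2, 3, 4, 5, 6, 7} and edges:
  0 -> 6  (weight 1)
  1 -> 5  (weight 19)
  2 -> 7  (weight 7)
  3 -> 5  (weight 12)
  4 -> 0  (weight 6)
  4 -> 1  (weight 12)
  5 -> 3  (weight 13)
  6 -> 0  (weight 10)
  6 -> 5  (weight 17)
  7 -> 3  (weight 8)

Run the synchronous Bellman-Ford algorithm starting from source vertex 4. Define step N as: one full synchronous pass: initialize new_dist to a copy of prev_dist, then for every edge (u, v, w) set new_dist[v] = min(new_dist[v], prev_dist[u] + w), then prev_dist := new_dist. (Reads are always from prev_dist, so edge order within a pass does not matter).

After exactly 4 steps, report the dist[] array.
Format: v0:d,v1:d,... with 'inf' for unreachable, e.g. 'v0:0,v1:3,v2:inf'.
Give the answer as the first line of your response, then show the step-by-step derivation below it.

v0:6,v1:12,v2:inf,v3:37,v4:0,v5:24,v6:7,v7:inf

step 1: dist = v0:6,v1:12,v2:inf,v3:inf,v4:0,v5:inf,v6:inf,v7:inf
step 2: dist = v0:6,v1:12,v2:inf,v3:inf,v4:0,v5:31,v6:7,v7:inf
step 3: dist = v0:6,v1:12,v2:inf,v3:44,v4:0,v5:24,v6:7,v7:inf
step 4: dist = v0:6,v1:12,v2:inf,v3:37,v4:0,v5:24,v6:7,v7:inf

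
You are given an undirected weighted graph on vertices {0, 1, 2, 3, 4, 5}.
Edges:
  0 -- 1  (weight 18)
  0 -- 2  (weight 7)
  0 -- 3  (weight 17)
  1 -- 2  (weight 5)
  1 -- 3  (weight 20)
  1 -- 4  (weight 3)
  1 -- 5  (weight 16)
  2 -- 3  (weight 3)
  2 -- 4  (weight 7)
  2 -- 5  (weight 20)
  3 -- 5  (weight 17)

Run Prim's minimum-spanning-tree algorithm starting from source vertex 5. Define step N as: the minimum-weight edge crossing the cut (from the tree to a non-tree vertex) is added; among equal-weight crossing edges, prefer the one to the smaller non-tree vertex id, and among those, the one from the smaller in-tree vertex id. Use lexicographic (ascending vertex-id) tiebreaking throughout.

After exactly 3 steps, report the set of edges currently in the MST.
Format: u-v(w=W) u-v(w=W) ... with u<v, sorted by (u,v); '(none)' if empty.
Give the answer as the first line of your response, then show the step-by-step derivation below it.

1-2(w=5) 1-4(w=3) 1-5(w=16)

step 1: add edge 1-5 (w=16); MST = {1-5(w=16)}
step 2: add edge 1-4 (w=3); MST = {1-4(w=3) 1-5(w=16)}
step 3: add edge 1-2 (w=5); MST = {1-2(w=5) 1-4(w=3) 1-5(w=16)}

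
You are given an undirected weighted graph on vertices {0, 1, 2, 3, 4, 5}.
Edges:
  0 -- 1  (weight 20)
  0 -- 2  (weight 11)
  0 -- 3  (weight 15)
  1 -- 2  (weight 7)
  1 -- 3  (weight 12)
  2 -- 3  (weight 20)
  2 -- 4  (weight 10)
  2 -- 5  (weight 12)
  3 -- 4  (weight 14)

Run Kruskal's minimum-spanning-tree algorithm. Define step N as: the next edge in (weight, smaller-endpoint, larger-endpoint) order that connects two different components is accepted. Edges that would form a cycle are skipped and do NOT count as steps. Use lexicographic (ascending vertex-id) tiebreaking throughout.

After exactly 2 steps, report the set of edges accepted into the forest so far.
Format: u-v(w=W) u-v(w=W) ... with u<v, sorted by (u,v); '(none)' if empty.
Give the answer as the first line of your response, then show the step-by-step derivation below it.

1-2(w=7) 2-4(w=10)

step 1: add edge 1-2 (w=7); MST = {1-2(w=7)}
step 2: add edge 2-4 (w=10); MST = {1-2(w=7) 2-4(w=10)}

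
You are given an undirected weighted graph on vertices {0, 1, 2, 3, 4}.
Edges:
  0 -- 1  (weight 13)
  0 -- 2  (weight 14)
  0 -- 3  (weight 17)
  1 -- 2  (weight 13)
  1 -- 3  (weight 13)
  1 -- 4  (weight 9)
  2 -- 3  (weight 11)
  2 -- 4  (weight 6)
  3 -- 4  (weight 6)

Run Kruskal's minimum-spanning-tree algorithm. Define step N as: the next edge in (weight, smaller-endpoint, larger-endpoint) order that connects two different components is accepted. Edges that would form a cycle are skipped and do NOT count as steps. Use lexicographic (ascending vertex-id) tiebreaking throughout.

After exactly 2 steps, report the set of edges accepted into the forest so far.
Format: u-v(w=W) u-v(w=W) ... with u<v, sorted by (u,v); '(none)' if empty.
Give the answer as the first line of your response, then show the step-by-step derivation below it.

2-4(w=6) 3-4(w=6)

step 1: add edge 2-4 (w=6); MST = {2-4(w=6)}
step 2: add edge 3-4 (w=6); MST = {2-4(w=6) 3-4(w=6)}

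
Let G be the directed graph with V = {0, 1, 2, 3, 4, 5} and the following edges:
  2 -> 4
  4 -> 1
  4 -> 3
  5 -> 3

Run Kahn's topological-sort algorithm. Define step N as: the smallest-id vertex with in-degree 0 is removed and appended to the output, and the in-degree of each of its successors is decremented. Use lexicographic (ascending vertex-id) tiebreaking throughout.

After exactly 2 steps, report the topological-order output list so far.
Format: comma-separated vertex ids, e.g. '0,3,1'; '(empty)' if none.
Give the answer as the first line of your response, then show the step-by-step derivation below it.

0,2

step 1: output 0; order=[0]; indeg=(0,1,0,2,1,0)
step 2: output 2; order=[0,2]; indeg=(0,1,0,2,0,0)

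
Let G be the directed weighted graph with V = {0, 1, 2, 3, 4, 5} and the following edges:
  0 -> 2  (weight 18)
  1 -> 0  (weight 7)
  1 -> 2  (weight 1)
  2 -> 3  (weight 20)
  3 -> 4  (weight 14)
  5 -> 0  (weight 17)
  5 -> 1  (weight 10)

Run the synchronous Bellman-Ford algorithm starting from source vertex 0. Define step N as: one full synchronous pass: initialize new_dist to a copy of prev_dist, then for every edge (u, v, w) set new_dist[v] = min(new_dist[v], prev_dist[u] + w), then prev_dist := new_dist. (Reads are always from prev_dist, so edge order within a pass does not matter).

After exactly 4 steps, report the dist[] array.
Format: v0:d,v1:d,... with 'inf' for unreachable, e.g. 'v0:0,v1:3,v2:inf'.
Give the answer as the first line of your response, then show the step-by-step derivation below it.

v0:0,v1:inf,v2:18,v3:38,v4:52,v5:inf

step 1: dist = v0:0,v1:inf,v2:18,v3:inf,v4:inf,v5:inf
step 2: dist = v0:0,v1:inf,v2:18,v3:38,v4:inf,v5:inf
step 3: dist = v0:0,v1:inf,v2:18,v3:38,v4:52,v5:inf
step 4: dist = v0:0,v1:inf,v2:18,v3:38,v4:52,v5:inf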